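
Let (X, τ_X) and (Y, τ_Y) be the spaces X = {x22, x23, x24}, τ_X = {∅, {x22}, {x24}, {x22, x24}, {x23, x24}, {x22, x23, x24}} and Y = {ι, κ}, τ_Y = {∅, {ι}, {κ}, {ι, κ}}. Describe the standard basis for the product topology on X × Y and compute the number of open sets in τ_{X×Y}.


Basis B = {∅ × ∅, {x22} × {ι}, {x22} × {κ}, {x24} × {ι}, {x24} × {κ}, {x22} × {ι, κ}, {x22, x24} × {ι}, {x22, x24} × {κ}, {x23, x24} × {ι}, {x23, x24} × {κ}, {x24} × {ι, κ}, {x22, x23, x24} × {ι}, {x22, x23, x24} × {κ}, {x22, x24} × {ι, κ}, {x23, x24} × {ι, κ}, {x22, x23, x24} × {ι, κ}}; |τ_{X×Y}| = 36.

Enumerate products U × V with U ∈ τ_X, V ∈ τ_Y (deduplicated):
  ∅ × ∅ = {} (∅)
  {x22} × {ι} = {(x22,ι)}
  {x22} × {κ} = {(x22,κ)}
  {x24} × {ι} = {(x24,ι)}
  {x24} × {κ} = {(x24,κ)}
  {x22} × {ι, κ} = {(x22,ι), (x22,κ)}
  {x22, x24} × {ι} = {(x22,ι), (x24,ι)}
  {x22, x24} × {κ} = {(x22,κ), (x24,κ)}
  {x23, x24} × {ι} = {(x23,ι), (x24,ι)}
  {x23, x24} × {κ} = {(x23,κ), (x24,κ)}
  {x24} × {ι, κ} = {(x24,ι), (x24,κ)}
  {x22, x23, x24} × {ι} = {(x22,ι), (x23,ι), (x24,ι)}
  {x22, x23, x24} × {κ} = {(x22,κ), (x23,κ), (x24,κ)}
  {x22, x24} × {ι, κ} = {(x22,ι), (x22,κ), (x24,ι), (x24,κ)}
  {x23, x24} × {ι, κ} = {(x23,ι), (x23,κ), (x24,ι), (x24,κ)}
  {x22, x23, x24} × {ι, κ} = {(x22,ι), (x22,κ), (x23,ι), (x23,κ), (x24,ι), (x24,κ)}
These 16 distinct sets form the basis B.
Close under arbitrary unions to get τ_{X×Y}; counting gives |τ_{X×Y}| = 36.


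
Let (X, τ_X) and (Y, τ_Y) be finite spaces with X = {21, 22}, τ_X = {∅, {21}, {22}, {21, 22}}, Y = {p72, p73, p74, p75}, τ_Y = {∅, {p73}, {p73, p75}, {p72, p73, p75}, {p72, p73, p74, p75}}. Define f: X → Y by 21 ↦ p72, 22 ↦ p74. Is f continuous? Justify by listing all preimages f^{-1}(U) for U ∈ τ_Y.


f IS continuous.

Compute f^{-1}(U) for each U ∈ τ_Y:
  U = ∅: f^{-1}(U) = ∅ ∈ τ_X ✓.
  U = {p73}: f^{-1}(U) = ∅ ∈ τ_X ✓.
  U = {p73, p75}: f^{-1}(U) = ∅ ∈ τ_X ✓.
  U = {p72, p73, p75}: f^{-1}(U) = {21} ∈ τ_X ✓.
  U = {p72, p73, p74, p75}: f^{-1}(U) = {21, 22} ∈ τ_X ✓.
Every preimage lies in τ_X, so f IS continuous.


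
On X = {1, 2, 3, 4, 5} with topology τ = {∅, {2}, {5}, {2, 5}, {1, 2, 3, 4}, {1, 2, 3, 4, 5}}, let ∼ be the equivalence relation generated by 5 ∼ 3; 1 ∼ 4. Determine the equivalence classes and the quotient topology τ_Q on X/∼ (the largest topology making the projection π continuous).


X/∼ = {[1=4], [2], [3=5]}; |τ_Q| = 3.

Equivalence classes: [1=4], [2], [3=5].
Quotient map π: X → X/∼ sends 1 ↦ [1=4], 2 ↦ [2], 3 ↦ [3=5], 4 ↦ [1=4], 5 ↦ [3=5].
For each subset V ⊆ X/∼, compute π^{-1}(V) ⊆ X and check whether π^{-1}(V) ∈ τ. V is open in τ_Q iff π^{-1}(V) ∈ τ.
  V = {}: π^{-1}(V) = ∅ ∈ τ ✓.
  V = {[1=4]}: π^{-1}(V) = {1, 4} ∉ τ ✗.
  V = {[2]}: π^{-1}(V) = {2} ∈ τ ✓.
  V = {[1=4], [2]}: π^{-1}(V) = {1, 2, 4} ∉ τ ✗.
  V = {[3=5]}: π^{-1}(V) = {3, 5} ∉ τ ✗.
  V = {[1=4], [3=5]}: π^{-1}(V) = {1, 3, 4, 5} ∉ τ ✗.
  V = {[2], [3=5]}: π^{-1}(V) = {2, 3, 5} ∉ τ ✗.
  V = {[1=4], [2], [3=5]}: π^{-1}(V) = {1, 2, 3, 4, 5} ∈ τ ✓.
Open sets in the quotient: τ_Q = {{}, {[2]}, {[1=4], [2], [3=5]}} (3 elements).


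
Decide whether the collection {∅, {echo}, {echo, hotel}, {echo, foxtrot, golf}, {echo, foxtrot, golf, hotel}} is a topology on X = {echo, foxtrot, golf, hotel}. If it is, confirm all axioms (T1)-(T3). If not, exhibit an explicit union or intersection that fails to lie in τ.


τ IS a topology on X.

Axiom (T1): ∅ ∈ τ? Yes; X ∈ τ? Yes.
Axiom (T2/T3): check pairwise unions and intersections of members of τ.
All pairwise intersections and unions checked — each lies in τ. Therefore τ satisfies (T1), (T2), (T3): it IS a topology on X.


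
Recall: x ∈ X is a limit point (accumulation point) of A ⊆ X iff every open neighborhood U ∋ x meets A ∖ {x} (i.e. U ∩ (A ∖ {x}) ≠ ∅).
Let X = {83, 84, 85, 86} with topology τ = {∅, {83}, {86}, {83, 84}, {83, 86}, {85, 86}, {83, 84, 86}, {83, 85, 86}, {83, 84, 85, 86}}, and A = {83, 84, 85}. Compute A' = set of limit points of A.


A' = {84}

For each x ∈ X, list the open sets U ∈ τ with x ∈ U, then check whether U ∩ (A ∖ {x}) ≠ ∅ for every such U.
  x = 83: open {83} ∋ x has {83} ∩ (A ∖ {83}) = ∅, so x is NOT a limit point.
  x = 84: opens ∋ x are {83, 84}, {83, 84, 86}, {83, 84, 85, 86}; each meets A ∖ {84}, so x IS a limit point.
  x = 85: open {85, 86} ∋ x has {85, 86} ∩ (A ∖ {85}) = ∅, so x is NOT a limit point.
  x = 86: open {86} ∋ x has {86} ∩ (A ∖ {86}) = ∅, so x is NOT a limit point.
Collecting: A' = {84}.


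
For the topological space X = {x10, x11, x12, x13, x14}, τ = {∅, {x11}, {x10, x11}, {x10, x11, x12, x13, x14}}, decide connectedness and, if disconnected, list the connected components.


(X, τ) is connected.

Find clopen sets (U ∈ τ with X ∖ U ∈ τ):
  U = ∅, X ∖ U = {x10, x11, x12, x13, x14} — both open, so U is clopen.
  U = {x10, x11, x12, x13, x14}, X ∖ U = ∅ — both open, so U is clopen.
Only trivial clopens (∅ and X) exist, so (X, τ) is connected.
Compute connected components by grouping points that agree on all clopens:
  component: {x10, x11, x12, x13, x14}


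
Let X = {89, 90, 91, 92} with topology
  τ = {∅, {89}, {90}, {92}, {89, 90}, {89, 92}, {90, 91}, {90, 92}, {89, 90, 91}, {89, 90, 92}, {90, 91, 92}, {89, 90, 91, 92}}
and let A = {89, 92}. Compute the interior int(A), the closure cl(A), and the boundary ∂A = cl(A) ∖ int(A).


int(A) = {89, 92}, cl(A) = {89, 92}, ∂A = ∅.

Closed sets in (X, τ) are complements of opens:
  closed(X, τ) = {∅, {89}, {91}, {92}, {89, 91}, {89, 92}, {90, 91}, {91, 92}, {89, 90, 91}, {89, 91, 92}, {90, 91, 92}, {89, 90, 91, 92}}.
int(A) = ⋃ {U ∈ τ : U ⊆ A}. Opens contained in A: ∅, {89}, {92}, {89, 92}.
Taking the union of these: int(A) = {89, 92}.
cl(A) = ⋂ {C closed : A ⊆ C}. Closed sets containing A: {89, 92}, {89, 91, 92}, {89, 90, 91, 92}.
Intersecting these: cl(A) = {89, 92}.
∂A = cl(A) ∖ int(A) = {89, 92} ∖ {89, 92} = ∅.


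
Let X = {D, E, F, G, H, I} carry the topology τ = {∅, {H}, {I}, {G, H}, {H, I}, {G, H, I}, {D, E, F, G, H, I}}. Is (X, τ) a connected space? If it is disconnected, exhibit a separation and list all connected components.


(X, τ) is connected.

Find clopen sets (U ∈ τ with X ∖ U ∈ τ):
  U = ∅, X ∖ U = {D, E, F, G, H, I} — both open, so U is clopen.
  U = {D, E, F, G, H, I}, X ∖ U = ∅ — both open, so U is clopen.
Only trivial clopens (∅ and X) exist, so (X, τ) is connected.
Compute connected components by grouping points that agree on all clopens:
  component: {D, E, F, G, H, I}


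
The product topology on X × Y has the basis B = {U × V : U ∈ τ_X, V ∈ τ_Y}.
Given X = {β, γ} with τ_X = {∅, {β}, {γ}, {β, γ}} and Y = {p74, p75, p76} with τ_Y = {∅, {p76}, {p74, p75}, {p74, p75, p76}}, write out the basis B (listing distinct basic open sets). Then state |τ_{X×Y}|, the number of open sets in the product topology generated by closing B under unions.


Basis B = {∅ × ∅, {β} × {p76}, {γ} × {p76}, {β} × {p74, p75}, {β, γ} × {p76}, {γ} × {p74, p75}, {β} × {p74, p75, p76}, {γ} × {p74, p75, p76}, {β, γ} × {p74, p75}, {β, γ} × {p74, p75, p76}}; |τ_{X×Y}| = 16.

Enumerate products U × V with U ∈ τ_X, V ∈ τ_Y (deduplicated):
  ∅ × ∅ = {} (∅)
  {β} × {p76} = {(β,p76)}
  {γ} × {p76} = {(γ,p76)}
  {β} × {p74, p75} = {(β,p74), (β,p75)}
  {β, γ} × {p76} = {(β,p76), (γ,p76)}
  {γ} × {p74, p75} = {(γ,p74), (γ,p75)}
  {β} × {p74, p75, p76} = {(β,p74), (β,p75), (β,p76)}
  {γ} × {p74, p75, p76} = {(γ,p74), (γ,p75), (γ,p76)}
  {β, γ} × {p74, p75} = {(β,p74), (β,p75), (γ,p74), (γ,p75)}
  {β, γ} × {p74, p75, p76} = {(β,p74), (β,p75), (β,p76), (γ,p74), (γ,p75), (γ,p76)}
These 10 distinct sets form the basis B.
Close under arbitrary unions to get τ_{X×Y}; counting gives |τ_{X×Y}| = 16.


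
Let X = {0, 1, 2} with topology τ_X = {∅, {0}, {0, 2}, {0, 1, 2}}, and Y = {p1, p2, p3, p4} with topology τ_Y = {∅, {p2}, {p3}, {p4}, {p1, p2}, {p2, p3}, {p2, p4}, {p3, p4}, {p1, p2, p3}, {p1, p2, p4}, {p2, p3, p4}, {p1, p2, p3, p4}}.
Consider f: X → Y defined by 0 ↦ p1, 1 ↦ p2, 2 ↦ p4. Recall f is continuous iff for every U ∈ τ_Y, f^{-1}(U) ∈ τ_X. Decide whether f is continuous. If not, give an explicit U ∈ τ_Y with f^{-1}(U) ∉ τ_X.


f is NOT continuous.

Compute f^{-1}(U) for each U ∈ τ_Y:
  U = ∅: f^{-1}(U) = ∅ ∈ τ_X ✓.
  U = {p2}: f^{-1}(U) = {1} ∉ τ_X ✗.
  U = {p3}: f^{-1}(U) = ∅ ∈ τ_X ✓.
  U = {p4}: f^{-1}(U) = {2} ∉ τ_X ✗.
  U = {p1, p2}: f^{-1}(U) = {0, 1} ∉ τ_X ✗.
  U = {p2, p3}: f^{-1}(U) = {1} ∉ τ_X ✗.
  U = {p2, p4}: f^{-1}(U) = {1, 2} ∉ τ_X ✗.
  U = {p3, p4}: f^{-1}(U) = {2} ∉ τ_X ✗.
  U = {p1, p2, p3}: f^{-1}(U) = {0, 1} ∉ τ_X ✗.
  U = {p1, p2, p4}: f^{-1}(U) = {0, 1, 2} ∈ τ_X ✓.
  U = {p2, p3, p4}: f^{-1}(U) = {1, 2} ∉ τ_X ✗.
  U = {p1, p2, p3, p4}: f^{-1}(U) = {0, 1, 2} ∈ τ_X ✓.
Found U = {p2} with f^{-1}(U) = {1} not in τ_X. Therefore f is NOT continuous.


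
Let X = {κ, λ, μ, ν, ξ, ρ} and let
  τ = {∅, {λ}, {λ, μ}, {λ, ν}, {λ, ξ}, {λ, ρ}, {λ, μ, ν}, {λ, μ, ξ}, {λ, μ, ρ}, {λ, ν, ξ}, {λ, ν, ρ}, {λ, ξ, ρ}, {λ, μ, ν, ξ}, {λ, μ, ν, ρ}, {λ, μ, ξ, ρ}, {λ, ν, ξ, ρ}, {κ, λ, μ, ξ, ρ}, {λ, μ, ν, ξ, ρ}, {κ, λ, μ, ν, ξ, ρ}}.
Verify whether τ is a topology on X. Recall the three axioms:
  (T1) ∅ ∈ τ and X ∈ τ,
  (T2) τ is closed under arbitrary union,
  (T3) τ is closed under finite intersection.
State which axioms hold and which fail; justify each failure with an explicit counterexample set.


τ IS a topology on X.

Axiom (T1): ∅ ∈ τ? Yes; X ∈ τ? Yes.
Axiom (T2/T3): check pairwise unions and intersections of members of τ.
All pairwise intersections and unions checked — each lies in τ. Therefore τ satisfies (T1), (T2), (T3): it IS a topology on X.


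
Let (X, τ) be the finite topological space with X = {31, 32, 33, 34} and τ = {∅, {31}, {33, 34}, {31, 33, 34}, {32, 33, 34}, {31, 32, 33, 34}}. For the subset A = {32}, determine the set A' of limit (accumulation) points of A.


A' = ∅

For each x ∈ X, list the open sets U ∈ τ with x ∈ U, then check whether U ∩ (A ∖ {x}) ≠ ∅ for every such U.
  x = 31: open {31} ∋ x has {31} ∩ (A ∖ {31}) = ∅, so x is NOT a limit point.
  x = 32: open {32, 33, 34} ∋ x has {32, 33, 34} ∩ (A ∖ {32}) = ∅, so x is NOT a limit point.
  x = 33: open {33, 34} ∋ x has {33, 34} ∩ (A ∖ {33}) = ∅, so x is NOT a limit point.
  x = 34: open {33, 34} ∋ x has {33, 34} ∩ (A ∖ {34}) = ∅, so x is NOT a limit point.
Collecting: A' = ∅.


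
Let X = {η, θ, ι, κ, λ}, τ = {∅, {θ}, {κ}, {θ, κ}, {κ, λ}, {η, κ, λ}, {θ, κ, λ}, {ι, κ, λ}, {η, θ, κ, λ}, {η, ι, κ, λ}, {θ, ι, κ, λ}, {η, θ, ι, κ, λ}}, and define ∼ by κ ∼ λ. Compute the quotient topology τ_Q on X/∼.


X/∼ = {[η], [θ], [ι], [κ=λ]}; |τ_Q| = 10.

Equivalence classes: [η], [θ], [ι], [κ=λ].
Quotient map π: X → X/∼ sends η ↦ [η], θ ↦ [θ], ι ↦ [ι], κ ↦ [κ=λ], λ ↦ [κ=λ].
For each subset V ⊆ X/∼, compute π^{-1}(V) ⊆ X and check whether π^{-1}(V) ∈ τ. V is open in τ_Q iff π^{-1}(V) ∈ τ.
  V = {}: π^{-1}(V) = ∅ ∈ τ ✓.
  V = {[η]}: π^{-1}(V) = {η} ∉ τ ✗.
  V = {[θ]}: π^{-1}(V) = {θ} ∈ τ ✓.
  V = {[η], [θ]}: π^{-1}(V) = {η, θ} ∉ τ ✗.
  V = {[ι]}: π^{-1}(V) = {ι} ∉ τ ✗.
  V = {[η], [ι]}: π^{-1}(V) = {η, ι} ∉ τ ✗.
  V = {[θ], [ι]}: π^{-1}(V) = {θ, ι} ∉ τ ✗.
  V = {[η], [θ], [ι]}: π^{-1}(V) = {η, θ, ι} ∉ τ ✗.
  V = {[κ=λ]}: π^{-1}(V) = {κ, λ} ∈ τ ✓.
  V = {[η], [κ=λ]}: π^{-1}(V) = {η, κ, λ} ∈ τ ✓.
  V = {[θ], [κ=λ]}: π^{-1}(V) = {θ, κ, λ} ∈ τ ✓.
  V = {[η], [θ], [κ=λ]}: π^{-1}(V) = {η, θ, κ, λ} ∈ τ ✓.
  V = {[ι], [κ=λ]}: π^{-1}(V) = {ι, κ, λ} ∈ τ ✓.
  V = {[η], [ι], [κ=λ]}: π^{-1}(V) = {η, ι, κ, λ} ∈ τ ✓.
  V = {[θ], [ι], [κ=λ]}: π^{-1}(V) = {θ, ι, κ, λ} ∈ τ ✓.
  V = {[η], [θ], [ι], [κ=λ]}: π^{-1}(V) = {η, θ, ι, κ, λ} ∈ τ ✓.
Open sets in the quotient: τ_Q = {{}, {[θ]}, {[κ=λ]}, {[η], [κ=λ]}, {[θ], [κ=λ]}, {[η], [θ], [κ=λ]}, {[ι], [κ=λ]}, {[η], [ι], [κ=λ]}, {[θ], [ι], [κ=λ]}, {[η], [θ], [ι], [κ=λ]}} (10 elements).


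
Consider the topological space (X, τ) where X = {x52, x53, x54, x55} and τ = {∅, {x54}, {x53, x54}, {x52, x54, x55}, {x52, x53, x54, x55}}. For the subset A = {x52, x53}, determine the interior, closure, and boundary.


int(A) = ∅, cl(A) = {x52, x53, x55}, ∂A = {x52, x53, x55}.

Closed sets in (X, τ) are complements of opens:
  closed(X, τ) = {∅, {x53}, {x52, x55}, {x52, x53, x55}, {x52, x53, x54, x55}}.
int(A) = ⋃ {U ∈ τ : U ⊆ A}. Opens contained in A: ∅.
Taking the union of these: int(A) = ∅.
cl(A) = ⋂ {C closed : A ⊆ C}. Closed sets containing A: {x52, x53, x55}, {x52, x53, x54, x55}.
Intersecting these: cl(A) = {x52, x53, x55}.
∂A = cl(A) ∖ int(A) = {x52, x53, x55} ∖ ∅ = {x52, x53, x55}.


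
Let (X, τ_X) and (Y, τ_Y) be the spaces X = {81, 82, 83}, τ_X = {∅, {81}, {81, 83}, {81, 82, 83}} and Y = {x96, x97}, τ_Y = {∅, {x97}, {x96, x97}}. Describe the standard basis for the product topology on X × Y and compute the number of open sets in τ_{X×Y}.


Basis B = {∅ × ∅, {81} × {x97}, {81} × {x96, x97}, {81, 83} × {x97}, {81, 82, 83} × {x97}, {81, 83} × {x96, x97}, {81, 82, 83} × {x96, x97}}; |τ_{X×Y}| = 10.

Enumerate products U × V with U ∈ τ_X, V ∈ τ_Y (deduplicated):
  ∅ × ∅ = {} (∅)
  {81} × {x97} = {(81,x97)}
  {81} × {x96, x97} = {(81,x96), (81,x97)}
  {81, 83} × {x97} = {(81,x97), (83,x97)}
  {81, 82, 83} × {x97} = {(81,x97), (82,x97), (83,x97)}
  {81, 83} × {x96, x97} = {(81,x96), (81,x97), (83,x96), (83,x97)}
  {81, 82, 83} × {x96, x97} = {(81,x96), (81,x97), (82,x96), (82,x97), (83,x96), (83,x97)}
These 7 distinct sets form the basis B.
Close under arbitrary unions to get τ_{X×Y}; counting gives |τ_{X×Y}| = 10.


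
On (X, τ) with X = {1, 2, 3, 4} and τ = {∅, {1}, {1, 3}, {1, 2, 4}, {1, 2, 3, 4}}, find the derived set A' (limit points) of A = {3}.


A' = ∅

For each x ∈ X, list the open sets U ∈ τ with x ∈ U, then check whether U ∩ (A ∖ {x}) ≠ ∅ for every such U.
  x = 1: open {1} ∋ x has {1} ∩ (A ∖ {1}) = ∅, so x is NOT a limit point.
  x = 2: open {1, 2, 4} ∋ x has {1, 2, 4} ∩ (A ∖ {2}) = ∅, so x is NOT a limit point.
  x = 3: open {1, 3} ∋ x has {1, 3} ∩ (A ∖ {3}) = ∅, so x is NOT a limit point.
  x = 4: open {1, 2, 4} ∋ x has {1, 2, 4} ∩ (A ∖ {4}) = ∅, so x is NOT a limit point.
Collecting: A' = ∅.


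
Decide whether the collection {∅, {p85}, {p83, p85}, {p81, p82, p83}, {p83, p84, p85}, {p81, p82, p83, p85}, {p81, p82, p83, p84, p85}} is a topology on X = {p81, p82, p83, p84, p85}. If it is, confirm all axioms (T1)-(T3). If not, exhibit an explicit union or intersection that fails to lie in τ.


τ is NOT a topology on X.

Axiom (T1): ∅ ∈ τ? Yes; X ∈ τ? Yes.
Axiom (T2/T3): check pairwise unions and intersections of members of τ.
Counterexample for (T3): {p83, p85} ∩ {p81, p82, p83} = {p83} ∉ τ. Therefore τ is NOT a topology.


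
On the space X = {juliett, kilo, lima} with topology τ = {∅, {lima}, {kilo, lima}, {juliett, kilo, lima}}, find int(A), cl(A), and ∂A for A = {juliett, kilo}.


int(A) = ∅, cl(A) = {juliett, kilo}, ∂A = {juliett, kilo}.

Closed sets in (X, τ) are complements of opens:
  closed(X, τ) = {∅, {juliett}, {juliett, kilo}, {juliett, kilo, lima}}.
int(A) = ⋃ {U ∈ τ : U ⊆ A}. Opens contained in A: ∅.
Taking the union of these: int(A) = ∅.
cl(A) = ⋂ {C closed : A ⊆ C}. Closed sets containing A: {juliett, kilo}, {juliett, kilo, lima}.
Intersecting these: cl(A) = {juliett, kilo}.
∂A = cl(A) ∖ int(A) = {juliett, kilo} ∖ ∅ = {juliett, kilo}.


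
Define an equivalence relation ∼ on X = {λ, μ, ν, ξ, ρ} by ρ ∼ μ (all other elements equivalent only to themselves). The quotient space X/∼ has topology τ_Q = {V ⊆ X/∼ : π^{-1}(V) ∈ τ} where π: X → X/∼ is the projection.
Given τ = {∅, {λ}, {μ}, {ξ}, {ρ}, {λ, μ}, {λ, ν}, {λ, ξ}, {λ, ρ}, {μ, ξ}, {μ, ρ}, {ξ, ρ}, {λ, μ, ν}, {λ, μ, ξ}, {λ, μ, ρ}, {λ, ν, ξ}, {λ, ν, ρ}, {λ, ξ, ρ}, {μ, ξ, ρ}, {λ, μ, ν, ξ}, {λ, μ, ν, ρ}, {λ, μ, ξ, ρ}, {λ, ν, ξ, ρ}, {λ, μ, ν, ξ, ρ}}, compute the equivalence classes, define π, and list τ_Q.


X/∼ = {[λ], [μ=ρ], [ν], [ξ]}; |τ_Q| = 12.

Equivalence classes: [λ], [μ=ρ], [ν], [ξ].
Quotient map π: X → X/∼ sends λ ↦ [λ], μ ↦ [μ=ρ], ν ↦ [ν], ξ ↦ [ξ], ρ ↦ [μ=ρ].
For each subset V ⊆ X/∼, compute π^{-1}(V) ⊆ X and check whether π^{-1}(V) ∈ τ. V is open in τ_Q iff π^{-1}(V) ∈ τ.
  V = {}: π^{-1}(V) = ∅ ∈ τ ✓.
  V = {[λ]}: π^{-1}(V) = {λ} ∈ τ ✓.
  V = {[μ=ρ]}: π^{-1}(V) = {μ, ρ} ∈ τ ✓.
  V = {[λ], [μ=ρ]}: π^{-1}(V) = {λ, μ, ρ} ∈ τ ✓.
  V = {[ν]}: π^{-1}(V) = {ν} ∉ τ ✗.
  V = {[λ], [ν]}: π^{-1}(V) = {λ, ν} ∈ τ ✓.
  V = {[μ=ρ], [ν]}: π^{-1}(V) = {μ, ν, ρ} ∉ τ ✗.
  V = {[λ], [μ=ρ], [ν]}: π^{-1}(V) = {λ, μ, ν, ρ} ∈ τ ✓.
  V = {[ξ]}: π^{-1}(V) = {ξ} ∈ τ ✓.
  V = {[λ], [ξ]}: π^{-1}(V) = {λ, ξ} ∈ τ ✓.
  V = {[μ=ρ], [ξ]}: π^{-1}(V) = {μ, ξ, ρ} ∈ τ ✓.
  V = {[λ], [μ=ρ], [ξ]}: π^{-1}(V) = {λ, μ, ξ, ρ} ∈ τ ✓.
  V = {[ν], [ξ]}: π^{-1}(V) = {ν, ξ} ∉ τ ✗.
  V = {[λ], [ν], [ξ]}: π^{-1}(V) = {λ, ν, ξ} ∈ τ ✓.
  V = {[μ=ρ], [ν], [ξ]}: π^{-1}(V) = {μ, ν, ξ, ρ} ∉ τ ✗.
  V = {[λ], [μ=ρ], [ν], [ξ]}: π^{-1}(V) = {λ, μ, ν, ξ, ρ} ∈ τ ✓.
Open sets in the quotient: τ_Q = {{}, {[λ]}, {[μ=ρ]}, {[λ], [μ=ρ]}, {[λ], [ν]}, {[λ], [μ=ρ], [ν]}, {[ξ]}, {[λ], [ξ]}, {[μ=ρ], [ξ]}, {[λ], [μ=ρ], [ξ]}, {[λ], [ν], [ξ]}, {[λ], [μ=ρ], [ν], [ξ]}} (12 elements).


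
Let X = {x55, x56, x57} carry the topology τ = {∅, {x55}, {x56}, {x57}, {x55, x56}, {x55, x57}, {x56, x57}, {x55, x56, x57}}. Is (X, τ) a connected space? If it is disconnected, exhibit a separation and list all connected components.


(X, τ) is disconnected; components = [{x55}, {x56}, {x57}].

Find clopen sets (U ∈ τ with X ∖ U ∈ τ):
  U = ∅, X ∖ U = {x55, x56, x57} — both open, so U is clopen.
  U = {x55}, X ∖ U = {x56, x57} — both open, so U is clopen.
  U = {x56}, X ∖ U = {x55, x57} — both open, so U is clopen.
  U = {x57}, X ∖ U = {x55, x56} — both open, so U is clopen.
  U = {x55, x56}, X ∖ U = {x57} — both open, so U is clopen.
  U = {x55, x57}, X ∖ U = {x56} — both open, so U is clopen.
  U = {x56, x57}, X ∖ U = {x55} — both open, so U is clopen.
  U = {x55, x56, x57}, X ∖ U = ∅ — both open, so U is clopen.
Nontrivial clopen(s) exist: e.g. {x55, x56}. So (X, τ) is disconnected.
Compute connected components by grouping points that agree on all clopens:
  component: {x55}
  component: {x56}
  component: {x57}


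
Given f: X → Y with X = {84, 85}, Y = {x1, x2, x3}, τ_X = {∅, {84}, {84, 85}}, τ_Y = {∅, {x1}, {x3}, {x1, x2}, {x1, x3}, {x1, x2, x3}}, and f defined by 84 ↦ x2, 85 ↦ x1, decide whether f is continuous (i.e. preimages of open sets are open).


f is NOT continuous.

Compute f^{-1}(U) for each U ∈ τ_Y:
  U = ∅: f^{-1}(U) = ∅ ∈ τ_X ✓.
  U = {x1}: f^{-1}(U) = {85} ∉ τ_X ✗.
  U = {x3}: f^{-1}(U) = ∅ ∈ τ_X ✓.
  U = {x1, x2}: f^{-1}(U) = {84, 85} ∈ τ_X ✓.
  U = {x1, x3}: f^{-1}(U) = {85} ∉ τ_X ✗.
  U = {x1, x2, x3}: f^{-1}(U) = {84, 85} ∈ τ_X ✓.
Found U = {x1} with f^{-1}(U) = {85} not in τ_X. Therefore f is NOT continuous.


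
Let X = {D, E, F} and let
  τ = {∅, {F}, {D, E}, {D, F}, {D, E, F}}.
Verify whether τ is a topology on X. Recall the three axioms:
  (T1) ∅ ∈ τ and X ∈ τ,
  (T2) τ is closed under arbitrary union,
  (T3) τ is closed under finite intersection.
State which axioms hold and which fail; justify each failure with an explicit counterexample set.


τ is NOT a topology on X.

Axiom (T1): ∅ ∈ τ? Yes; X ∈ τ? Yes.
Axiom (T2/T3): check pairwise unions and intersections of members of τ.
Counterexample for (T3): {D, E} ∩ {D, F} = {D} ∉ τ. Therefore τ is NOT a topology.


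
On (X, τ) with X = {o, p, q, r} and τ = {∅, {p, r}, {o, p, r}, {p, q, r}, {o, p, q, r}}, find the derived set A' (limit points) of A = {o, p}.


A' = {o, q, r}

For each x ∈ X, list the open sets U ∈ τ with x ∈ U, then check whether U ∩ (A ∖ {x}) ≠ ∅ for every such U.
  x = o: opens ∋ x are {o, p, r}, {o, p, q, r}; each meets A ∖ {o}, so x IS a limit point.
  x = p: open {p, r} ∋ x has {p, r} ∩ (A ∖ {p}) = ∅, so x is NOT a limit point.
  x = q: opens ∋ x are {p, q, r}, {o, p, q, r}; each meets A ∖ {q}, so x IS a limit point.
  x = r: opens ∋ x are {p, r}, {o, p, r}, {p, q, r}, {o, p, q, r}; each meets A ∖ {r}, so x IS a limit point.
Collecting: A' = {o, q, r}.


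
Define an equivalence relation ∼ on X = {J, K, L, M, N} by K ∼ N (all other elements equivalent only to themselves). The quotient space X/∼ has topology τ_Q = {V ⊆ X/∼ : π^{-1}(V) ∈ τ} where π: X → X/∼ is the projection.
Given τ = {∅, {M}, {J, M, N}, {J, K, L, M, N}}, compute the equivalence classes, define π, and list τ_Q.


X/∼ = {[J], [K=N], [L], [M]}; |τ_Q| = 3.

Equivalence classes: [J], [K=N], [L], [M].
Quotient map π: X → X/∼ sends J ↦ [J], K ↦ [K=N], L ↦ [L], M ↦ [M], N ↦ [K=N].
For each subset V ⊆ X/∼, compute π^{-1}(V) ⊆ X and check whether π^{-1}(V) ∈ τ. V is open in τ_Q iff π^{-1}(V) ∈ τ.
  V = {}: π^{-1}(V) = ∅ ∈ τ ✓.
  V = {[J]}: π^{-1}(V) = {J} ∉ τ ✗.
  V = {[K=N]}: π^{-1}(V) = {K, N} ∉ τ ✗.
  V = {[J], [K=N]}: π^{-1}(V) = {J, K, N} ∉ τ ✗.
  V = {[L]}: π^{-1}(V) = {L} ∉ τ ✗.
  V = {[J], [L]}: π^{-1}(V) = {J, L} ∉ τ ✗.
  V = {[K=N], [L]}: π^{-1}(V) = {K, L, N} ∉ τ ✗.
  V = {[J], [K=N], [L]}: π^{-1}(V) = {J, K, L, N} ∉ τ ✗.
  V = {[M]}: π^{-1}(V) = {M} ∈ τ ✓.
  V = {[J], [M]}: π^{-1}(V) = {J, M} ∉ τ ✗.
  V = {[K=N], [M]}: π^{-1}(V) = {K, M, N} ∉ τ ✗.
  V = {[J], [K=N], [M]}: π^{-1}(V) = {J, K, M, N} ∉ τ ✗.
  V = {[L], [M]}: π^{-1}(V) = {L, M} ∉ τ ✗.
  V = {[J], [L], [M]}: π^{-1}(V) = {J, L, M} ∉ τ ✗.
  V = {[K=N], [L], [M]}: π^{-1}(V) = {K, L, M, N} ∉ τ ✗.
  V = {[J], [K=N], [L], [M]}: π^{-1}(V) = {J, K, L, M, N} ∈ τ ✓.
Open sets in the quotient: τ_Q = {{}, {[M]}, {[J], [K=N], [L], [M]}} (3 elements).


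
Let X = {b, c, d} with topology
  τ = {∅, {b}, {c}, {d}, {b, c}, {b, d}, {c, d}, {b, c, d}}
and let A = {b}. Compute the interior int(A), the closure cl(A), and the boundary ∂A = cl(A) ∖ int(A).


int(A) = {b}, cl(A) = {b}, ∂A = ∅.

Closed sets in (X, τ) are complements of opens:
  closed(X, τ) = {∅, {b}, {c}, {d}, {b, c}, {b, d}, {c, d}, {b, c, d}}.
int(A) = ⋃ {U ∈ τ : U ⊆ A}. Opens contained in A: ∅, {b}.
Taking the union of these: int(A) = {b}.
cl(A) = ⋂ {C closed : A ⊆ C}. Closed sets containing A: {b}, {b, c}, {b, d}, {b, c, d}.
Intersecting these: cl(A) = {b}.
∂A = cl(A) ∖ int(A) = {b} ∖ {b} = ∅.


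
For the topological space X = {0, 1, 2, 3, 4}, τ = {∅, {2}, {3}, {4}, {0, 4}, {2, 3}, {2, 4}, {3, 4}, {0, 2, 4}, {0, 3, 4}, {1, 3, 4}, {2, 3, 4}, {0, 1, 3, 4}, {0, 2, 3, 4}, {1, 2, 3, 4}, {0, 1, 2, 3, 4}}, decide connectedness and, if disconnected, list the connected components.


(X, τ) is disconnected; components = [{2}, {0, 1, 3, 4}].

Find clopen sets (U ∈ τ with X ∖ U ∈ τ):
  U = ∅, X ∖ U = {0, 1, 2, 3, 4} — both open, so U is clopen.
  U = {2}, X ∖ U = {0, 1, 3, 4} — both open, so U is clopen.
  U = {0, 1, 3, 4}, X ∖ U = {2} — both open, so U is clopen.
  U = {0, 1, 2, 3, 4}, X ∖ U = ∅ — both open, so U is clopen.
Nontrivial clopen(s) exist: e.g. {2}. So (X, τ) is disconnected.
Compute connected components by grouping points that agree on all clopens:
  component: {2}
  component: {0, 1, 3, 4}


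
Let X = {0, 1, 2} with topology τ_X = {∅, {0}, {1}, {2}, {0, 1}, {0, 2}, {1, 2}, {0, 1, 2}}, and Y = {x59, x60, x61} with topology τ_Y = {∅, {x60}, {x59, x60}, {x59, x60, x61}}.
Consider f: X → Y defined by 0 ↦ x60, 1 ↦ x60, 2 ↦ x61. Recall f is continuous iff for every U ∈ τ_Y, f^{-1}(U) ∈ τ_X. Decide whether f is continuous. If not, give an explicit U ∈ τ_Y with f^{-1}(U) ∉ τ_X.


f IS continuous.

Compute f^{-1}(U) for each U ∈ τ_Y:
  U = ∅: f^{-1}(U) = ∅ ∈ τ_X ✓.
  U = {x60}: f^{-1}(U) = {0, 1} ∈ τ_X ✓.
  U = {x59, x60}: f^{-1}(U) = {0, 1} ∈ τ_X ✓.
  U = {x59, x60, x61}: f^{-1}(U) = {0, 1, 2} ∈ τ_X ✓.
Every preimage lies in τ_X, so f IS continuous.


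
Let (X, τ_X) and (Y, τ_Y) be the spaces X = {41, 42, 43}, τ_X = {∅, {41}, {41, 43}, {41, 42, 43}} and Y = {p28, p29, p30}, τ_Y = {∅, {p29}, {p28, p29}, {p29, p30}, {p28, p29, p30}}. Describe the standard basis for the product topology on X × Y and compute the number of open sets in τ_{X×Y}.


Basis B = {∅ × ∅, {41} × {p29}, {41} × {p28, p29}, {41} × {p29, p30}, {41, 43} × {p29}, {41} × {p28, p29, p30}, {41, 42, 43} × {p29}, {41, 43} × {p28, p29}, {41, 43} × {p29, p30}, {41, 43} × {p28, p29, p30}, {41, 42, 43} × {p28, p29}, {41, 42, 43} × {p29, p30}, {41, 42, 43} × {p28, p29, p30}}; |τ_{X×Y}| = 30.

Enumerate products U × V with U ∈ τ_X, V ∈ τ_Y (deduplicated):
  ∅ × ∅ = {} (∅)
  {41} × {p29} = {(41,p29)}
  {41} × {p28, p29} = {(41,p28), (41,p29)}
  {41} × {p29, p30} = {(41,p29), (41,p30)}
  {41, 43} × {p29} = {(41,p29), (43,p29)}
  {41} × {p28, p29, p30} = {(41,p28), (41,p29), (41,p30)}
  {41, 42, 43} × {p29} = {(41,p29), (42,p29), (43,p29)}
  {41, 43} × {p28, p29} = {(41,p28), (41,p29), (43,p28), (43,p29)}
  {41, 43} × {p29, p30} = {(41,p29), (41,p30), (43,p29), (43,p30)}
  {41, 43} × {p28, p29, p30} = {(41,p28), (41,p29), (41,p30), (43,p28), (43,p29), (43,p30)}
  {41, 42, 43} × {p28, p29} = {(41,p28), (41,p29), (42,p28), (42,p29), (43,p28), (43,p29)}
  {41, 42, 43} × {p29, p30} = {(41,p29), (41,p30), (42,p29), (42,p30), (43,p29), (43,p30)}
  {41, 42, 43} × {p28, p29, p30} = {(41,p28), (41,p29), (41,p30), (42,p28), (42,p29), (42,p30), (43,p28), (43,p29), (43,p30)}
These 13 distinct sets form the basis B.
Close under arbitrary unions to get τ_{X×Y}; counting gives |τ_{X×Y}| = 30.


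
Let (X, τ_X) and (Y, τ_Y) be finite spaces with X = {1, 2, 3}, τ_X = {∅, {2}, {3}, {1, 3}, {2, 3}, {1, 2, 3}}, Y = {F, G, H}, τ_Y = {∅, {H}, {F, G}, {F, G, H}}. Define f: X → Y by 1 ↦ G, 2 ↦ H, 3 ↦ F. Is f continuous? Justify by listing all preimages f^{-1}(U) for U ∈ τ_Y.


f IS continuous.

Compute f^{-1}(U) for each U ∈ τ_Y:
  U = ∅: f^{-1}(U) = ∅ ∈ τ_X ✓.
  U = {H}: f^{-1}(U) = {2} ∈ τ_X ✓.
  U = {F, G}: f^{-1}(U) = {1, 3} ∈ τ_X ✓.
  U = {F, G, H}: f^{-1}(U) = {1, 2, 3} ∈ τ_X ✓.
Every preimage lies in τ_X, so f IS continuous.


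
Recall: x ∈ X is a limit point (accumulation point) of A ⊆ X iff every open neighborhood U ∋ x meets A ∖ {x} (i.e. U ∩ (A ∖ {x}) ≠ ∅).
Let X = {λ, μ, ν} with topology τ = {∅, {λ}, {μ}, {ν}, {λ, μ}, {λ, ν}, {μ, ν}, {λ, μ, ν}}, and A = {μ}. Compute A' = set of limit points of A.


A' = ∅

For each x ∈ X, list the open sets U ∈ τ with x ∈ U, then check whether U ∩ (A ∖ {x}) ≠ ∅ for every such U.
  x = λ: open {λ} ∋ x has {λ} ∩ (A ∖ {λ}) = ∅, so x is NOT a limit point.
  x = μ: open {μ} ∋ x has {μ} ∩ (A ∖ {μ}) = ∅, so x is NOT a limit point.
  x = ν: open {ν} ∋ x has {ν} ∩ (A ∖ {ν}) = ∅, so x is NOT a limit point.
Collecting: A' = ∅.


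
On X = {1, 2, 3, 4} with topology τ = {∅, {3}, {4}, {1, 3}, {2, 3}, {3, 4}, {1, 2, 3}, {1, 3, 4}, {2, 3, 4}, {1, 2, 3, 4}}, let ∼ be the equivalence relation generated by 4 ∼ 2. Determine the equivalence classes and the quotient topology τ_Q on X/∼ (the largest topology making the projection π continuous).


X/∼ = {[1], [2=4], [3]}; |τ_Q| = 5.

Equivalence classes: [1], [2=4], [3].
Quotient map π: X → X/∼ sends 1 ↦ [1], 2 ↦ [2=4], 3 ↦ [3], 4 ↦ [2=4].
For each subset V ⊆ X/∼, compute π^{-1}(V) ⊆ X and check whether π^{-1}(V) ∈ τ. V is open in τ_Q iff π^{-1}(V) ∈ τ.
  V = {}: π^{-1}(V) = ∅ ∈ τ ✓.
  V = {[1]}: π^{-1}(V) = {1} ∉ τ ✗.
  V = {[2=4]}: π^{-1}(V) = {2, 4} ∉ τ ✗.
  V = {[1], [2=4]}: π^{-1}(V) = {1, 2, 4} ∉ τ ✗.
  V = {[3]}: π^{-1}(V) = {3} ∈ τ ✓.
  V = {[1], [3]}: π^{-1}(V) = {1, 3} ∈ τ ✓.
  V = {[2=4], [3]}: π^{-1}(V) = {2, 3, 4} ∈ τ ✓.
  V = {[1], [2=4], [3]}: π^{-1}(V) = {1, 2, 3, 4} ∈ τ ✓.
Open sets in the quotient: τ_Q = {{}, {[3]}, {[1], [3]}, {[2=4], [3]}, {[1], [2=4], [3]}} (5 elements).


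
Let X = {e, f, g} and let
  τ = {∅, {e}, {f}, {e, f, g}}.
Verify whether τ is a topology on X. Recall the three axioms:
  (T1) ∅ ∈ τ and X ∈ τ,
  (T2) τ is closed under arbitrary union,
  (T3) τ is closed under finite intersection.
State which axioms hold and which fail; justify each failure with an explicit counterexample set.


τ is NOT a topology on X.

Axiom (T1): ∅ ∈ τ? Yes; X ∈ τ? Yes.
Axiom (T2/T3): check pairwise unions and intersections of members of τ.
Counterexample for (T2): {e} ∪ {f} = {e, f} ∉ τ. Therefore τ is NOT a topology.


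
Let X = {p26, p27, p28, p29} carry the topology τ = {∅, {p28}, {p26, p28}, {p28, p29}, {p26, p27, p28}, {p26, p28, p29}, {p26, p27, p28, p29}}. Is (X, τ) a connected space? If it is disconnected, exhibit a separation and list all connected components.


(X, τ) is connected.

Find clopen sets (U ∈ τ with X ∖ U ∈ τ):
  U = ∅, X ∖ U = {p26, p27, p28, p29} — both open, so U is clopen.
  U = {p26, p27, p28, p29}, X ∖ U = ∅ — both open, so U is clopen.
Only trivial clopens (∅ and X) exist, so (X, τ) is connected.
Compute connected components by grouping points that agree on all clopens:
  component: {p26, p27, p28, p29}


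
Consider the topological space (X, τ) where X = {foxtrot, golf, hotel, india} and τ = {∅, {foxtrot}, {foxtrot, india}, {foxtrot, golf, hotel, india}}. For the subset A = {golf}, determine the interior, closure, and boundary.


int(A) = ∅, cl(A) = {golf, hotel}, ∂A = {golf, hotel}.

Closed sets in (X, τ) are complements of opens:
  closed(X, τ) = {∅, {golf, hotel}, {golf, hotel, india}, {foxtrot, golf, hotel, india}}.
int(A) = ⋃ {U ∈ τ : U ⊆ A}. Opens contained in A: ∅.
Taking the union of these: int(A) = ∅.
cl(A) = ⋂ {C closed : A ⊆ C}. Closed sets containing A: {golf, hotel}, {golf, hotel, india}, {foxtrot, golf, hotel, india}.
Intersecting these: cl(A) = {golf, hotel}.
∂A = cl(A) ∖ int(A) = {golf, hotel} ∖ ∅ = {golf, hotel}.


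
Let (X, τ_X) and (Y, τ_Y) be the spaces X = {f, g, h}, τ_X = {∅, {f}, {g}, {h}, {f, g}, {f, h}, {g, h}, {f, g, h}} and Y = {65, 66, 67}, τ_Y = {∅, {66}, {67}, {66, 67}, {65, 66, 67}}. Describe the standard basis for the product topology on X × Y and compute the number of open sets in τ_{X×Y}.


Basis B = {∅ × ∅, {f} × {66}, {f} × {67}, {g} × {66}, {g} × {67}, {h} × {66}, {h} × {67}, {f} × {66, 67}, {f, g} × {66}, {f, h} × {66}, {f, g} × {67}, {f, h} × {67}, {g} × {66, 67}, {g, h} × {66}, {g, h} × {67}, {h} × {66, 67}, {f} × {65, 66, 67}, {f, g, h} × {66}, {f, g, h} × {67}, {g} × {65, 66, 67}, {h} × {65, 66, 67}, {f, g} × {66, 67}, {f, h} × {66, 67}, {g, h} × {66, 67}, {f, g} × {65, 66, 67}, {f, h} × {65, 66, 67}, {f, g, h} × {66, 67}, {g, h} × {65, 66, 67}, {f, g, h} × {65, 66, 67}}; |τ_{X×Y}| = 125.

Enumerate products U × V with U ∈ τ_X, V ∈ τ_Y (deduplicated):
  ∅ × ∅ = {} (∅)
  {f} × {66} = {(f,66)}
  {f} × {67} = {(f,67)}
  {g} × {66} = {(g,66)}
  {g} × {67} = {(g,67)}
  {h} × {66} = {(h,66)}
  {h} × {67} = {(h,67)}
  {f} × {66, 67} = {(f,66), (f,67)}
  {f, g} × {66} = {(f,66), (g,66)}
  {f, h} × {66} = {(f,66), (h,66)}
  {f, g} × {67} = {(f,67), (g,67)}
  {f, h} × {67} = {(f,67), (h,67)}
  {g} × {66, 67} = {(g,66), (g,67)}
  {g, h} × {66} = {(g,66), (h,66)}
  {g, h} × {67} = {(g,67), (h,67)}
  {h} × {66, 67} = {(h,66), (h,67)}
  {f} × {65, 66, 67} = {(f,65), (f,66), (f,67)}
  {f, g, h} × {66} = {(f,66), (g,66), (h,66)}
  {f, g, h} × {67} = {(f,67), (g,67), (h,67)}
  {g} × {65, 66, 67} = {(g,65), (g,66), (g,67)}
  {h} × {65, 66, 67} = {(h,65), (h,66), (h,67)}
  {f, g} × {66, 67} = {(f,66), (f,67), (g,66), (g,67)}
  {f, h} × {66, 67} = {(f,66), (f,67), (h,66), (h,67)}
  {g, h} × {66, 67} = {(g,66), (g,67), (h,66), (h,67)}
  {f, g} × {65, 66, 67} = {(f,65), (f,66), (f,67), (g,65), (g,66), (g,67)}
  {f, h} × {65, 66, 67} = {(f,65), (f,66), (f,67), (h,65), (h,66), (h,67)}
  {f, g, h} × {66, 67} = {(f,66), (f,67), (g,66), (g,67), (h,66), (h,67)}
  {g, h} × {65, 66, 67} = {(g,65), (g,66), (g,67), (h,65), (h,66), (h,67)}
  {f, g, h} × {65, 66, 67} = {(f,65), (f,66), (f,67), (g,65), (g,66), (g,67), (h,65), (h,66), (h,67)}
These 29 distinct sets form the basis B.
Close under arbitrary unions to get τ_{X×Y}; counting gives |τ_{X×Y}| = 125.


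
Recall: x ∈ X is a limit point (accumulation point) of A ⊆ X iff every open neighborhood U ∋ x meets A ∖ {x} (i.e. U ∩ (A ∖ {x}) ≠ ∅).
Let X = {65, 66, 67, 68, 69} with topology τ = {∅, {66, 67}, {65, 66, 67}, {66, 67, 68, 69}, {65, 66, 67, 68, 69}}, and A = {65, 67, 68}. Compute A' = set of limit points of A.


A' = {65, 66, 68, 69}

For each x ∈ X, list the open sets U ∈ τ with x ∈ U, then check whether U ∩ (A ∖ {x}) ≠ ∅ for every such U.
  x = 65: opens ∋ x are {65, 66, 67}, {65, 66, 67, 68, 69}; each meets A ∖ {65}, so x IS a limit point.
  x = 66: opens ∋ x are {66, 67}, {65, 66, 67}, {66, 67, 68, 69}, {65, 66, 67, 68, 69}; each meets A ∖ {66}, so x IS a limit point.
  x = 67: open {66, 67} ∋ x has {66, 67} ∩ (A ∖ {67}) = ∅, so x is NOT a limit point.
  x = 68: opens ∋ x are {66, 67, 68, 69}, {65, 66, 67, 68, 69}; each meets A ∖ {68}, so x IS a limit point.
  x = 69: opens ∋ x are {66, 67, 68, 69}, {65, 66, 67, 68, 69}; each meets A ∖ {69}, so x IS a limit point.
Collecting: A' = {65, 66, 68, 69}.


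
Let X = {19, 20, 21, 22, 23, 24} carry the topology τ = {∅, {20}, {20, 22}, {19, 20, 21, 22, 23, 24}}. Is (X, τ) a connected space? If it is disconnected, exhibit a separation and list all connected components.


(X, τ) is connected.

Find clopen sets (U ∈ τ with X ∖ U ∈ τ):
  U = ∅, X ∖ U = {19, 20, 21, 22, 23, 24} — both open, so U is clopen.
  U = {19, 20, 21, 22, 23, 24}, X ∖ U = ∅ — both open, so U is clopen.
Only trivial clopens (∅ and X) exist, so (X, τ) is connected.
Compute connected components by grouping points that agree on all clopens:
  component: {19, 20, 21, 22, 23, 24}


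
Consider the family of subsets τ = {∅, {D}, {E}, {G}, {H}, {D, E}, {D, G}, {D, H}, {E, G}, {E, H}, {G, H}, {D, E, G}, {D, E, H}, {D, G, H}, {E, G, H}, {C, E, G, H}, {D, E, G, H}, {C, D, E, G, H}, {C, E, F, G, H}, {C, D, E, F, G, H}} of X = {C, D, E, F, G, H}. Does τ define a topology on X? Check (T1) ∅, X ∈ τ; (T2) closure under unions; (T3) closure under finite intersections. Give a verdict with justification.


τ IS a topology on X.

Axiom (T1): ∅ ∈ τ? Yes; X ∈ τ? Yes.
Axiom (T2/T3): check pairwise unions and intersections of members of τ.
All pairwise intersections and unions checked — each lies in τ. Therefore τ satisfies (T1), (T2), (T3): it IS a topology on X.


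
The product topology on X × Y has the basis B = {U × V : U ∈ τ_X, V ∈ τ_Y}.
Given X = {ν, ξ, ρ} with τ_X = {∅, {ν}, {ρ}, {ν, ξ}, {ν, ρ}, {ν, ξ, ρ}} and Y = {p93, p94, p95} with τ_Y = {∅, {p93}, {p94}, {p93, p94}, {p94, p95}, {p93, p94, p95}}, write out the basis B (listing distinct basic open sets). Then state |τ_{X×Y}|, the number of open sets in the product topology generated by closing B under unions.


Basis B = {∅ × ∅, {ν} × {p93}, {ν} × {p94}, {ρ} × {p93}, {ρ} × {p94}, {ν} × {p93, p94}, {ν, ξ} × {p93}, {ν, ρ} × {p93}, {ν} × {p94, p95}, {ν, ξ} × {p94}, {ν, ρ} × {p94}, {ρ} × {p93, p94}, {ρ} × {p94, p95}, {ν} × {p93, p94, p95}, {ν, ξ, ρ} × {p93}, {ν, ξ, ρ} × {p94}, {ρ} × {p93, p94, p95}, {ν, ξ} × {p93, p94}, {ν, ρ} × {p93, p94}, {ν, ξ} × {p94, p95}, {ν, ρ} × {p94, p95}, {ν, ξ} × {p93, p94, p95}, {ν, ρ} × {p93, p94, p95}, {ν, ξ, ρ} × {p93, p94}, {ν, ξ, ρ} × {p94, p95}, {ν, ξ, ρ} × {p93, p94, p95}}; |τ_{X×Y}| = 108.

Enumerate products U × V with U ∈ τ_X, V ∈ τ_Y (deduplicated):
  ∅ × ∅ = {} (∅)
  {ν} × {p93} = {(ν,p93)}
  {ν} × {p94} = {(ν,p94)}
  {ρ} × {p93} = {(ρ,p93)}
  {ρ} × {p94} = {(ρ,p94)}
  {ν} × {p93, p94} = {(ν,p93), (ν,p94)}
  {ν, ξ} × {p93} = {(ν,p93), (ξ,p93)}
  {ν, ρ} × {p93} = {(ν,p93), (ρ,p93)}
  {ν} × {p94, p95} = {(ν,p94), (ν,p95)}
  {ν, ξ} × {p94} = {(ν,p94), (ξ,p94)}
  {ν, ρ} × {p94} = {(ν,p94), (ρ,p94)}
  {ρ} × {p93, p94} = {(ρ,p93), (ρ,p94)}
  {ρ} × {p94, p95} = {(ρ,p94), (ρ,p95)}
  {ν} × {p93, p94, p95} = {(ν,p93), (ν,p94), (ν,p95)}
  {ν, ξ, ρ} × {p93} = {(ν,p93), (ξ,p93), (ρ,p93)}
  {ν, ξ, ρ} × {p94} = {(ν,p94), (ξ,p94), (ρ,p94)}
  {ρ} × {p93, p94, p95} = {(ρ,p93), (ρ,p94), (ρ,p95)}
  {ν, ξ} × {p93, p94} = {(ν,p93), (ν,p94), (ξ,p93), (ξ,p94)}
  {ν, ρ} × {p93, p94} = {(ν,p93), (ν,p94), (ρ,p93), (ρ,p94)}
  {ν, ξ} × {p94, p95} = {(ν,p94), (ν,p95), (ξ,p94), (ξ,p95)}
  {ν, ρ} × {p94, p95} = {(ν,p94), (ν,p95), (ρ,p94), (ρ,p95)}
  {ν, ξ} × {p93, p94, p95} = {(ν,p93), (ν,p94), (ν,p95), (ξ,p93), (ξ,p94), (ξ,p95)}
  {ν, ρ} × {p93, p94, p95} = {(ν,p93), (ν,p94), (ν,p95), (ρ,p93), (ρ,p94), (ρ,p95)}
  {ν, ξ, ρ} × {p93, p94} = {(ν,p93), (ν,p94), (ξ,p93), (ξ,p94), (ρ,p93), (ρ,p94)}
  {ν, ξ, ρ} × {p94, p95} = {(ν,p94), (ν,p95), (ξ,p94), (ξ,p95), (ρ,p94), (ρ,p95)}
  {ν, ξ, ρ} × {p93, p94, p95} = {(ν,p93), (ν,p94), (ν,p95), (ξ,p93), (ξ,p94), (ξ,p95), (ρ,p93), (ρ,p94), (ρ,p95)}
These 26 distinct sets form the basis B.
Close under arbitrary unions to get τ_{X×Y}; counting gives |τ_{X×Y}| = 108.


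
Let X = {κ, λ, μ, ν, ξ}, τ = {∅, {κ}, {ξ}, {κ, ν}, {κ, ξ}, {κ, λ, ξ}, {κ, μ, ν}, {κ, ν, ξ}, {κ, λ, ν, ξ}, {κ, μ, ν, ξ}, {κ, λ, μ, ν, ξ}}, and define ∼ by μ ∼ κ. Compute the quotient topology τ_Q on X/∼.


X/∼ = {[κ=μ], [λ], [ν], [ξ]}; |τ_Q| = 5.

Equivalence classes: [κ=μ], [λ], [ν], [ξ].
Quotient map π: X → X/∼ sends κ ↦ [κ=μ], λ ↦ [λ], μ ↦ [κ=μ], ν ↦ [ν], ξ ↦ [ξ].
For each subset V ⊆ X/∼, compute π^{-1}(V) ⊆ X and check whether π^{-1}(V) ∈ τ. V is open in τ_Q iff π^{-1}(V) ∈ τ.
  V = {}: π^{-1}(V) = ∅ ∈ τ ✓.
  V = {[κ=μ]}: π^{-1}(V) = {κ, μ} ∉ τ ✗.
  V = {[λ]}: π^{-1}(V) = {λ} ∉ τ ✗.
  V = {[κ=μ], [λ]}: π^{-1}(V) = {κ, λ, μ} ∉ τ ✗.
  V = {[ν]}: π^{-1}(V) = {ν} ∉ τ ✗.
  V = {[κ=μ], [ν]}: π^{-1}(V) = {κ, μ, ν} ∈ τ ✓.
  V = {[λ], [ν]}: π^{-1}(V) = {λ, ν} ∉ τ ✗.
  V = {[κ=μ], [λ], [ν]}: π^{-1}(V) = {κ, λ, μ, ν} ∉ τ ✗.
  V = {[ξ]}: π^{-1}(V) = {ξ} ∈ τ ✓.
  V = {[κ=μ], [ξ]}: π^{-1}(V) = {κ, μ, ξ} ∉ τ ✗.
  V = {[λ], [ξ]}: π^{-1}(V) = {λ, ξ} ∉ τ ✗.
  V = {[κ=μ], [λ], [ξ]}: π^{-1}(V) = {κ, λ, μ, ξ} ∉ τ ✗.
  V = {[ν], [ξ]}: π^{-1}(V) = {ν, ξ} ∉ τ ✗.
  V = {[κ=μ], [ν], [ξ]}: π^{-1}(V) = {κ, μ, ν, ξ} ∈ τ ✓.
  V = {[λ], [ν], [ξ]}: π^{-1}(V) = {λ, ν, ξ} ∉ τ ✗.
  V = {[κ=μ], [λ], [ν], [ξ]}: π^{-1}(V) = {κ, λ, μ, ν, ξ} ∈ τ ✓.
Open sets in the quotient: τ_Q = {{}, {[κ=μ], [ν]}, {[ξ]}, {[κ=μ], [ν], [ξ]}, {[κ=μ], [λ], [ν], [ξ]}} (5 elements).
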